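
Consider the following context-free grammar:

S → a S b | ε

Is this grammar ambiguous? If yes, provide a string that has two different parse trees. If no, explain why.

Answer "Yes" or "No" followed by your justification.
At every step exactly one production applies: if the remaining string to generate is non-empty it starts with a and ends with b, forcing S → a S b; if it is empty, S → ε is forced. Hence each string a^n b^n has exactly one derivation (S → a S b applied n times, then S → ε) and one parse tree.

Final answer: No - the grammar is unambiguous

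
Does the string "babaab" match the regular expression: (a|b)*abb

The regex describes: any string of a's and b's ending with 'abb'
No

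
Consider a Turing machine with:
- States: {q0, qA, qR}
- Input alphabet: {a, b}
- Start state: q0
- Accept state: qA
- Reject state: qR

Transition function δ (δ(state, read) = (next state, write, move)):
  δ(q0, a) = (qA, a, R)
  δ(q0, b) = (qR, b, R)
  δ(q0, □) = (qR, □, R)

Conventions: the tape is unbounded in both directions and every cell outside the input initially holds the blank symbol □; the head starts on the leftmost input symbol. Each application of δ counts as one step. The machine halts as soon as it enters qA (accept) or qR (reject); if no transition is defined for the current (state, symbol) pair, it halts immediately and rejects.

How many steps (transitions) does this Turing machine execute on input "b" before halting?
Step 0: [q0]b (head at position 0)
Step 1: δ(q0, b) = (qR, b, R)  ⊢  b[qR]□ (head at position 1)
The machine is in qR, so it halts and rejects.
Number of transitions executed: 1.

Final answer: 1 steps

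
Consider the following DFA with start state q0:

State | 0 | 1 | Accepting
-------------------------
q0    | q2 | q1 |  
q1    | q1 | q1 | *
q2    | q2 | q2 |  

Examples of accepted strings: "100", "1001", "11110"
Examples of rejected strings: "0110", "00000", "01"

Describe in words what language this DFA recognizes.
non-empty binary strings starting with 1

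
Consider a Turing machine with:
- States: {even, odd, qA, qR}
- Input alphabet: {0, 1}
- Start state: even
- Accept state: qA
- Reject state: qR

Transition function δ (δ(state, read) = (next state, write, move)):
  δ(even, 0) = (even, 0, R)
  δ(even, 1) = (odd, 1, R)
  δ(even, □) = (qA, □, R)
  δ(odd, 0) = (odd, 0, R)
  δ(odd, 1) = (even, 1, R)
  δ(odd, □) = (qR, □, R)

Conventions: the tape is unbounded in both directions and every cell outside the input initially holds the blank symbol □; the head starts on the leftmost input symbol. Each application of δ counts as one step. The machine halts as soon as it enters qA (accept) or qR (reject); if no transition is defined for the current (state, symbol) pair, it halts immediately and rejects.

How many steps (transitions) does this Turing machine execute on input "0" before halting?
Step 0: [even]0 (head at position 0)
Step 1: δ(even, 0) = (even, 0, R)  ⊢  0[even]□ (head at position 1)
Step 2: δ(even, □) = (qA, □, R)  ⊢  0□[qA]□ (head at position 2)
The machine is in qA, so it halts and accepts.
Number of transitions executed: 2.

Final answer: 2 steps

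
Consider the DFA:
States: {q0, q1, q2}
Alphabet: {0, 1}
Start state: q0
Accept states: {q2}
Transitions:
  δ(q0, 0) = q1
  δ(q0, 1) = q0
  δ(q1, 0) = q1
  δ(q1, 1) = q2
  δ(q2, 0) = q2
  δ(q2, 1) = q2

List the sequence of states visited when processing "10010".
Starting at q0
Read '1': q0 -> q0
Read '0': q0 -> q1
Read '0': q1 -> q1
Read '1': q1 -> q2
Read '0': q2 -> q2

Final answer: q0 -> q0 -> q1 -> q1 -> q2 -> q2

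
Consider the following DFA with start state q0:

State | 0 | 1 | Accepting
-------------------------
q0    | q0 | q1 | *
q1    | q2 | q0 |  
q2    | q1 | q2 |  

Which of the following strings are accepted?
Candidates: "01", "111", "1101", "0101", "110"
"01": q0 → q0 → q1; q1 is not accepting → rejected
"111": q0 → q1 → q0 → q1; q1 is not accepting → rejected
"1101": q0 → q1 → q0 → q0 → q1; q1 is not accepting → rejected
"0101": q0 → q0 → q1 → q2 → q2; q2 is not accepting → rejected
"110": q0 → q1 → q0 → q0; q0 is accepting → accepted

Final answer: "110"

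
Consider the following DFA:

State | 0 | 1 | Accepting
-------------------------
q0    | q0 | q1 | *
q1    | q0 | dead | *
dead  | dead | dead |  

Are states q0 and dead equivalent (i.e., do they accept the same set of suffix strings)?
Try the suffix ε (the empty string).
From q0: q0 — accepting.
From dead: dead — not accepting.
The two states disagree on this suffix, so they are not equivalent.

Final answer: No. Distinguishing string: ε (the empty string) - accepted from q0 but not from dead.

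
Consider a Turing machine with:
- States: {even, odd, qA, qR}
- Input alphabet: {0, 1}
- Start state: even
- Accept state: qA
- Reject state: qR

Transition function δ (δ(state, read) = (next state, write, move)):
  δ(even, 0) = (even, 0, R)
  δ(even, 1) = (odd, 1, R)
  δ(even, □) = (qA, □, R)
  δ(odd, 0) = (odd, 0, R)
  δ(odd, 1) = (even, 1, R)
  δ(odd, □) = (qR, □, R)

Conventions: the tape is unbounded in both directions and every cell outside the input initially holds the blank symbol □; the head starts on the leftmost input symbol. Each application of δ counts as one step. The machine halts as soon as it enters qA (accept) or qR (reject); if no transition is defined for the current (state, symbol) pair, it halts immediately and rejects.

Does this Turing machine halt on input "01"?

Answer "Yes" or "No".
Step 0: [even]01 (head at position 0)
Step 1: δ(even, 0) = (even, 0, R)  ⊢  0[even]1 (head at position 1)
Step 2: δ(even, 1) = (odd, 1, R)  ⊢  01[odd]□ (head at position 2)
Step 3: δ(odd, □) = (qR, □, R)  ⊢  01□[qR]□ (head at position 3)
The machine is in qR, so it halts and rejects.
It halts after 3 steps.

Final answer: Yes - halts after 3 steps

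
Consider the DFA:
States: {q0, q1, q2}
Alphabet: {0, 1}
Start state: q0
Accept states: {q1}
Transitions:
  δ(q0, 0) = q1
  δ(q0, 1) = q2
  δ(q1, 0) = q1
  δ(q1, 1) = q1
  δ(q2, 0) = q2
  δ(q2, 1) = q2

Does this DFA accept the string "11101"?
Processing string "11101":
  q0 --1--> q2
  q2 --1--> q2
  q2 --1--> q2
  q2 --0--> q2
  q2 --1--> q2
Final state: q2
Accept states: {q1}
q2 is not an accept state, so the string is rejected.

Final answer: No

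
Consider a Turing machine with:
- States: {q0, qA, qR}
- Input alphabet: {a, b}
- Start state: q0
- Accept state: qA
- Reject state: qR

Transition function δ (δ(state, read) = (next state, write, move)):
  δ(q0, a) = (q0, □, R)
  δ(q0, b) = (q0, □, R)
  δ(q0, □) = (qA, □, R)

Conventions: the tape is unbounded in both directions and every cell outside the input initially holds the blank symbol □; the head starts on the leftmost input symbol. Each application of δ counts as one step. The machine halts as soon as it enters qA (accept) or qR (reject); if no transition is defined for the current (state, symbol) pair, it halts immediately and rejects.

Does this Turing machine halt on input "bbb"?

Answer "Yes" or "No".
Step 0: [q0]bbb (head at position 0)
Step 1: δ(q0, b) = (q0, □, R)  ⊢  □[q0]bb (head at position 1)
Step 2: δ(q0, b) = (q0, □, R)  ⊢  □□[q0]b (head at position 2)
Step 3: δ(q0, b) = (q0, □, R)  ⊢  □□□[q0]□ (head at position 3)
Step 4: δ(q0, □) = (qA, □, R)  ⊢  □□□□[qA]□ (head at position 4)
The machine is in qA, so it halts and accepts.
It halts after 4 steps.

Final answer: Yes - halts after 4 steps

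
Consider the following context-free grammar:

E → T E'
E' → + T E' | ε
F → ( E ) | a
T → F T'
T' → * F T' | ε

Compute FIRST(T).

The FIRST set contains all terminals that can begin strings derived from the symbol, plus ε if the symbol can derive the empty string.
FIRST(F): F → ( E ) contributes '(' and F → a contributes 'a', so FIRST(F) = {(, a}. F is not nullable.
FIRST(T): T → F T' begins with F, and F is not nullable, so FIRST(T) = FIRST(F) = {(, a}.

Final answer: {(, a}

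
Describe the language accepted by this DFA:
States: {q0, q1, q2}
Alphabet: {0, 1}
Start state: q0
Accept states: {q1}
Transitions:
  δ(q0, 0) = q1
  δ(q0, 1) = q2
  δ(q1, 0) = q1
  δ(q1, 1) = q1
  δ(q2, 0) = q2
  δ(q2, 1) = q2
Analyzing the DFA structure:
Start state: q0
Accept states: {q1}
Interpreting what each state remembers (checking against the transitions):
  q0: nothing has been read yet
  q1: the first symbol was 0
  q2: the first symbol was 1 (trap state)
  δ(q0, 0): in q0 (nothing has been read yet), after reading 0 we have: the first symbol was 0 → q1
  δ(q0, 1): in q0 (nothing has been read yet), after reading 1 we have: the first symbol was 1 (trap state) → q2
  δ(q1, 0): in q1 (the first symbol was 0), after reading 0 we have: the first symbol was 0 → q1
  δ(q1, 1): in q1 (the first symbol was 0), after reading 1 we have: the first symbol was 0 → q1
  δ(q2, 0): in q2 (the first symbol was 1 (trap state)), after reading 0 we have: the first symbol was 1 (trap state) → q2
  δ(q2, 1): in q2 (the first symbol was 1 (trap state)), after reading 1 we have: the first symbol was 1 (trap state) → q2
A string is accepted iff it ends in {q1}, i.e. the first symbol was 0.
Language: All binary strings starting with 0

Final answer: All binary strings starting with 0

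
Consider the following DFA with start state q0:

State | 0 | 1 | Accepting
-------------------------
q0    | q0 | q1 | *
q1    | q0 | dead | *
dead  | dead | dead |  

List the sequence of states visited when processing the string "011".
q0 → q0 → q1 → dead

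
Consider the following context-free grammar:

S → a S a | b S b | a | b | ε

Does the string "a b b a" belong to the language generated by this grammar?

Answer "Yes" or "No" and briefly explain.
A derivation exists: S ⇒ a S a ⇒ a b S b a ⇒ a b b a (using S → a S a, S → b S b, then S → ε).

Final answer: Yes - a valid derivation exists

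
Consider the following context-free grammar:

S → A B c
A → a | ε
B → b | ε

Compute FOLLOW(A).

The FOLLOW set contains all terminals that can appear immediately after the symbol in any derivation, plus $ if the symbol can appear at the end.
A occurs in S → A B c followed by B c. Add FIRST(B) minus ε = {b}; B is nullable (B → ε), so what follows B can also follow A: the terminal c. FOLLOW(A) = {b, c}.

Final answer: {b, c}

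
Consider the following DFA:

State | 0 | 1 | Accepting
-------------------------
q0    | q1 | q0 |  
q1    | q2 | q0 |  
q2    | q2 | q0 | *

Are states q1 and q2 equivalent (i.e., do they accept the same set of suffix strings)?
Try the suffix ε (the empty string).
From q1: q1 — not accepting.
From q2: q2 — accepting.
The two states disagree on this suffix, so they are not equivalent.

Final answer: No. Distinguishing string: ε (the empty string) - accepted from q2 but not from q1.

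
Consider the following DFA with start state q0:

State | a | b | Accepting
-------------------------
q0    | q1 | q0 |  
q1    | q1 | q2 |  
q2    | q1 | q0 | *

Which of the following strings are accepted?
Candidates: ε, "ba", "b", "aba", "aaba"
ε: q0; q0 is not accepting → rejected
"ba": q0 → q0 → q1; q1 is not accepting → rejected
"b": q0 → q0; q0 is not accepting → rejected
"aba": q0 → q1 → q2 → q1; q1 is not accepting → rejected
"aaba": q0 → q1 → q1 → q2 → q1; q1 is not accepting → rejected

Final answer: None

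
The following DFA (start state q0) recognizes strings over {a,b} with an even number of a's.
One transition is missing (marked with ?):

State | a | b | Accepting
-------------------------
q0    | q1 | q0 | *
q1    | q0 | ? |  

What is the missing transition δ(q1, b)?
q1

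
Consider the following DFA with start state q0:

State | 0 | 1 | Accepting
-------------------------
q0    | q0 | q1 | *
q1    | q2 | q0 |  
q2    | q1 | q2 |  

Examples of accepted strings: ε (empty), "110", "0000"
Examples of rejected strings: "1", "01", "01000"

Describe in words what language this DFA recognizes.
binary numbers divisible by 3 (treating the string as a binary integer; leading zeros allowed, the empty string counts as 0)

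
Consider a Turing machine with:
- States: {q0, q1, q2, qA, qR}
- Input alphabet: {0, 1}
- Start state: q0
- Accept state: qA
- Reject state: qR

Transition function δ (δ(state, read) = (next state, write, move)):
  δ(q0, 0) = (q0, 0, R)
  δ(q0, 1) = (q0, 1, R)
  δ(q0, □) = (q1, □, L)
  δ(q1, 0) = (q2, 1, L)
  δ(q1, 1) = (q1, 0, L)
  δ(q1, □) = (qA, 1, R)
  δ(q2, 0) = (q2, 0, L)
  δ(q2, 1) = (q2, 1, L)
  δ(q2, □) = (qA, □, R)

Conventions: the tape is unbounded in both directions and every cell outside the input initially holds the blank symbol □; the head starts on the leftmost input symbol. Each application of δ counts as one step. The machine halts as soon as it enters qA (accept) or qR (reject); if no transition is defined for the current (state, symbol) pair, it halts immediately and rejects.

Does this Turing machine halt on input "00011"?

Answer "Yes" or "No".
Step 0: [q0]00011 (head at position 0)
Step 1: δ(q0, 0) = (q0, 0, R)  ⊢  0[q0]0011 (head at position 1)
Step 2: δ(q0, 0) = (q0, 0, R)  ⊢  00[q0]011 (head at position 2)
Step 3: δ(q0, 0) = (q0, 0, R)  ⊢  000[q0]11 (head at position 3)
Step 4: δ(q0, 1) = (q0, 1, R)  ⊢  0001[q0]1 (head at position 4)
Step 5: δ(q0, 1) = (q0, 1, R)  ⊢  00011[q0]□ (head at position 5)
Step 6: δ(q0, □) = (q1, □, L)  ⊢  0001[q1]1□ (head at position 4)
Step 7: δ(q1, 1) = (q1, 0, L)  ⊢  000[q1]10□ (head at position 3)
Step 8: δ(q1, 1) = (q1, 0, L)  ⊢  00[q1]000□ (head at position 2)
Step 9: δ(q1, 0) = (q2, 1, L)  ⊢  0[q2]0100□ (head at position 1)
Step 10: δ(q2, 0) = (q2, 0, L)  ⊢  [q2]00100□ (head at position 0)
Step 11: δ(q2, 0) = (q2, 0, L)  ⊢  [q2]□00100□ (head at position -1)
Step 12: δ(q2, □) = (qA, □, R)  ⊢  □[qA]00100□ (head at position 0)
The machine is in qA, so it halts and accepts.
It halts after 12 steps.

Final answer: Yes - halts after 12 steps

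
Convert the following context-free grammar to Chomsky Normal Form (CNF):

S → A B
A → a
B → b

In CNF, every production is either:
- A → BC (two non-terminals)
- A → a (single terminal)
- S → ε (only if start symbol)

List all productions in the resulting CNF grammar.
The grammar has no ε-productions or unit productions to eliminate.
S → A B is already in CNF (two non-terminals) – keep it.
A → a is already in CNF (single terminal) – keep it.
B → b is already in CNF (single terminal) – keep it.
Resulting CNF grammar (3 productions): A → a; B → b; S → A B

Final answer: A → a; B → b; S → A B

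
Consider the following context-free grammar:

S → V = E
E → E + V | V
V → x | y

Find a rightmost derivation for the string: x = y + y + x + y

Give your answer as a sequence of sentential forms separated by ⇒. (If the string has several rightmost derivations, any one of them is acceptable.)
Start with S.
Step 1: the rightmost non-terminal is S; apply S → V = E:  V = E
Step 2: the rightmost non-terminal is E; apply E → E + V:  V = E + V
Step 3: the rightmost non-terminal is V; apply V → y:  V = E + y
Step 4: the rightmost non-terminal is E; apply E → E + V:  V = E + V + y
Step 5: the rightmost non-terminal is V; apply V → x:  V = E + x + y
Step 6: the rightmost non-terminal is E; apply E → E + V:  V = E + V + x + y
Step 7: the rightmost non-terminal is V; apply V → y:  V = E + y + x + y
Step 8: the rightmost non-terminal is E; apply E → V:  V = V + y + x + y
Step 9: the rightmost non-terminal is V; apply V → y:  V = y + y + x + y
Step 10: the rightmost non-terminal is V; apply V → x:  x = y + y + x + y

Final answer: S ⇒ V = E ⇒ V = E + V ⇒ V = E + y ⇒ V = E + V + y ⇒ V = E + x + y ⇒ V = E + V + x + y ⇒ V = E + y + x + y ⇒ V = V + y + x + y ⇒ V = y + y + x + y ⇒ x = y + y + x + y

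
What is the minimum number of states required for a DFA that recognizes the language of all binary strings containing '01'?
Language: binary strings containing '01'
Lower bound (Myhill–Nerode): the prefixes ε, 0, 01 are pairwise distinguishable:
  ε vs 01: suffix ε distinguishes them (ε is rejected, 01 is accepted)
  0 vs 01: suffix ε distinguishes them (0 is rejected, 01 is accepted)
  ε vs 0: suffix 1 distinguishes them (ε·1 = 1 is rejected, 0·1 = 01 is accepted)
So any DFA needs at least 3 states.
Upper bound: a DFA with 3 states exists (one state per class above: 'no progress', 'last symbol 0', and 'seen 01' (accepting sink)).
Minimum states: 3

Final answer: 3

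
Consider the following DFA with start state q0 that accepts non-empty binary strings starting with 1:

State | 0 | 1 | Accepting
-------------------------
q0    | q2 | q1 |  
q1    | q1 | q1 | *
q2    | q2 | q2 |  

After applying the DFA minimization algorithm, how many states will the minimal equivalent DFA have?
All 3 states are reachable from q0, so none can be removed as unreachable.
Table-filling: first mark every (accepting, non-accepting) pair as distinguishable (accepting: {q1}; non-accepting: {q0, q2}).
Round 1: (q0, q2) on '1' go to q1 and q2, already distinguishable → mark.
Every pair of states is distinguishable, so the DFA is already minimal.
Equivalence classes: {q0}, {q1}, {q2} → 3 states.

Final answer: 3 states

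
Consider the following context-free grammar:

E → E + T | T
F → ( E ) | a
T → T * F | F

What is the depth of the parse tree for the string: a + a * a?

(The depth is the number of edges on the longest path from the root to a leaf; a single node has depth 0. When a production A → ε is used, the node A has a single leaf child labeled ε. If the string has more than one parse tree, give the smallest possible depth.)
The grammar is unambiguous; the parse tree of a + a * a is:
E → E + T at the root (depth 0).
  Left E (depth 1) → T (2) → F (3) → a (4).
  Right T (depth 1) → T * F; that T (2) → F (3) → a (4); F (2) → a (3).
The longest root-to-leaf paths have 4 edges.
Depth = 4.

Final answer: 4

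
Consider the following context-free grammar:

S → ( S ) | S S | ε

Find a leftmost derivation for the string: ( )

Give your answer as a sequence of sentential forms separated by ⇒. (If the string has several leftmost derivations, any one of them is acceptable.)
Start with S.
Step 1: the leftmost non-terminal is S; apply S → ( S ):  ( S )
Step 2: the leftmost non-terminal is S; apply S → ε:  ( )

Final answer: S ⇒ ( S ) ⇒ ( )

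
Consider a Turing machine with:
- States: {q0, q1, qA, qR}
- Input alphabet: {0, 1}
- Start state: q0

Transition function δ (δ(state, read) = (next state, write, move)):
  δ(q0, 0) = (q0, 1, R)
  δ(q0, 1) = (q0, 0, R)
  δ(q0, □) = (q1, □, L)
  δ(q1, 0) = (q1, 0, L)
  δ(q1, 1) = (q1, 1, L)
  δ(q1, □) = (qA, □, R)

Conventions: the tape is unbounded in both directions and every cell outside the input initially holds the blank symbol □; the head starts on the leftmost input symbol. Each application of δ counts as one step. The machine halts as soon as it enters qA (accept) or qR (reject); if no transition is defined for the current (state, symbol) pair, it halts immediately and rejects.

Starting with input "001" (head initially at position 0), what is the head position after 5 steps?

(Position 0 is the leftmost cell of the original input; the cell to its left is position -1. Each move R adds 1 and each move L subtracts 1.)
Step 0: [q0]001 (head at position 0)
Step 1: δ(q0, 0) = (q0, 1, R)  ⊢  1[q0]01 (head at position 1)
Step 2: δ(q0, 0) = (q0, 1, R)  ⊢  11[q0]1 (head at position 2)
Step 3: δ(q0, 1) = (q0, 0, R)  ⊢  110[q0]□ (head at position 3)
Step 4: δ(q0, □) = (q1, □, L)  ⊢  11[q1]0□ (head at position 2)
Step 5: δ(q1, 0) = (q1, 0, L)  ⊢  1[q1]10□ (head at position 1)
Head position after 5 steps: 1

Final answer: Position 1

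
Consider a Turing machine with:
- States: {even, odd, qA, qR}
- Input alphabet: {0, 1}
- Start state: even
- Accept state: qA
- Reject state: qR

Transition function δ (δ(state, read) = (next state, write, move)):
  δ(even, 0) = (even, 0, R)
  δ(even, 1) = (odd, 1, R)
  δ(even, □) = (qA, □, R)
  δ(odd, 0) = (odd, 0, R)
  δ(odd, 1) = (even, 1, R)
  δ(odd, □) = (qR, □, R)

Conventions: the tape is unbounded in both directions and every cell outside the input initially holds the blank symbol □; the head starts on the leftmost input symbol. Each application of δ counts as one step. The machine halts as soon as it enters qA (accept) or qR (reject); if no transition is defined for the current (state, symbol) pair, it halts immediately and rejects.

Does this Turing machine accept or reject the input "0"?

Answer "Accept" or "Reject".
Step 0: [even]0 (head at position 0)
Step 1: δ(even, 0) = (even, 0, R)  ⊢  0[even]□ (head at position 1)
Step 2: δ(even, □) = (qA, □, R)  ⊢  0□[qA]□ (head at position 2)
The machine is in qA, so it halts and accepts.

Final answer: Accept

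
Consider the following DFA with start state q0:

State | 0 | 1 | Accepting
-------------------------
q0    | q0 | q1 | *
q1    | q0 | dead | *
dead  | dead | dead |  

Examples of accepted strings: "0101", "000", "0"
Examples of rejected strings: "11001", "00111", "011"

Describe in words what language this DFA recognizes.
binary strings with no two consecutive 1s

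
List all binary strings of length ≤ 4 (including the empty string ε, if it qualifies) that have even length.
Checking every binary string of length 0 to 4:
  Length 0: accepted: ε | rejected: (none)
  Length 1: accepted: (none) | rejected: 0, 1
  Length 2: accepted: 00, 01, 10, 11 | rejected: (none)
  Length 3: accepted: (none) | rejected: 000, 001, 010, 011, 100, 101, 110, 111
  Length 4: accepted: 0000, 0001, 0010, 0011, 0100, 0101, 0110, 0111, 1000, 1001, 1010, 1011, 1100, 1101, 1110, 1111 | rejected: (none)
Total: 21 string(s).

Final answer: ε, 00, 01, 10, 11, 0000, 0001, 0010, 0011, 0100, 0101, 0110, 0111, 1000, 1001, 1010, 1011, 1100, 1101, 1110, 1111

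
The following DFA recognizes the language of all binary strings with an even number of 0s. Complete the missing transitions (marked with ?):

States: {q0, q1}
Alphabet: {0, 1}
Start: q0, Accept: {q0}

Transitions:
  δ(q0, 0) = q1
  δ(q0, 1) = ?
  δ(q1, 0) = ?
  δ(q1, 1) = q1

What each state remembers (consistent with the given transitions and accept states):
  q0: an even number of 0s has been read so far
  q1: an odd number of 0s has been read so far
Filling in the missing entries:
  δ(q0, 1): in q0 (an even number of 0s has been read so far), after reading 1 we have: an even number of 0s has been read so far → q0
  δ(q1, 0): in q1 (an odd number of 0s has been read so far), after reading 0 we have: an even number of 0s has been read so far → q0

Final answer: δ(q0, 1) = q0; δ(q1, 0) = q0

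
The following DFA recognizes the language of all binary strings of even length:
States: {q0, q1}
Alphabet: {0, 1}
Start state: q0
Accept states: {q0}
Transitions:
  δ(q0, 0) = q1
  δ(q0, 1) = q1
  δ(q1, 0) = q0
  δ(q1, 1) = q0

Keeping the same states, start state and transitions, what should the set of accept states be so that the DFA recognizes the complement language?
The DFA is complete (every state has a transition on every symbol), so the complement
is recognized by the same DFA with accepting and non-accepting states swapped.
Original accept states: {q0}
Complement accept states = All states - Original accept states
= {q0, q1} - {q0}
= {q1}
Complement language: strings of ODD length

Final answer: {q1}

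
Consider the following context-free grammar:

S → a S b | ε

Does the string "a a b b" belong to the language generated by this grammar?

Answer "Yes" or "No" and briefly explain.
A derivation exists: S ⇒ a S b ⇒ a a S b b ⇒ a a b b (using S → a S b twice, then S → ε).

Final answer: Yes - a valid derivation exists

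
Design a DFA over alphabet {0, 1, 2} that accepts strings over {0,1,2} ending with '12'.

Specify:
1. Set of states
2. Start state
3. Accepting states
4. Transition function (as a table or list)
One valid DFA (any DFA recognizing the same language is acceptable):
States: {q0, q1, q2}
Start: q0
Accepting: {q2}
Transitions (accepting states marked with *):
State | 0 | 1 | 2 | Accepting
-----------------------------
q0    | q0 | q1 | q0 |  
q1    | q0 | q1 | q2 |  
q2    | q0 | q1 | q0 | *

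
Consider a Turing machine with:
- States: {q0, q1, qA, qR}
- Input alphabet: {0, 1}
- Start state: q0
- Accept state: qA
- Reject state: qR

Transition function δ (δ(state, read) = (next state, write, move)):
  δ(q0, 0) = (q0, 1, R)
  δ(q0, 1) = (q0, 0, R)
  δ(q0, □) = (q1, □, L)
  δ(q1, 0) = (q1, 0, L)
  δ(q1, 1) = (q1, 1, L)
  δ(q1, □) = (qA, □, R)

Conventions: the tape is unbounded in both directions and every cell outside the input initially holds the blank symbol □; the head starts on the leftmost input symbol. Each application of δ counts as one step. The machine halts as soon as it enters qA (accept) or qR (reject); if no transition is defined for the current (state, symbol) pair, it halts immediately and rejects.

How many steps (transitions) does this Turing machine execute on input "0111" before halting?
Step 0: [q0]0111 (head at position 0)
Step 1: δ(q0, 0) = (q0, 1, R)  ⊢  1[q0]111 (head at position 1)
Step 2: δ(q0, 1) = (q0, 0, R)  ⊢  10[q0]11 (head at position 2)
Step 3: δ(q0, 1) = (q0, 0, R)  ⊢  100[q0]1 (head at position 3)
Step 4: δ(q0, 1) = (q0, 0, R)  ⊢  1000[q0]□ (head at position 4)
Step 5: δ(q0, □) = (q1, □, L)  ⊢  100[q1]0□ (head at position 3)
Step 6: δ(q1, 0) = (q1, 0, L)  ⊢  10[q1]00□ (head at position 2)
Step 7: δ(q1, 0) = (q1, 0, L)  ⊢  1[q1]000□ (head at position 1)
Step 8: δ(q1, 0) = (q1, 0, L)  ⊢  [q1]1000□ (head at position 0)
Step 9: δ(q1, 1) = (q1, 1, L)  ⊢  [q1]□1000□ (head at position -1)
Step 10: δ(q1, □) = (qA, □, R)  ⊢  □[qA]1000□ (head at position 0)
The machine is in qA, so it halts and accepts.
Number of transitions executed: 10.

Final answer: 10 steps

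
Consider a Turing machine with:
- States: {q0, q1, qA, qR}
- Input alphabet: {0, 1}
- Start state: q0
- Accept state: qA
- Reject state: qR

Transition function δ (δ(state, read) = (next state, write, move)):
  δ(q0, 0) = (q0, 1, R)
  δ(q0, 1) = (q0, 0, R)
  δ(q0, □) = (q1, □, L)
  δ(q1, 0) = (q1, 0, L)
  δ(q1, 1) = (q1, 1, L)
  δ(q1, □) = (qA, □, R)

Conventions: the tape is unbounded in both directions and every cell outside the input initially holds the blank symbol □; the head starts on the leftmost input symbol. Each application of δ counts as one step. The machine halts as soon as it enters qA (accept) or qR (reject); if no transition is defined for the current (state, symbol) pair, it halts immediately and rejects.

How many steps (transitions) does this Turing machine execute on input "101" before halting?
Step 0: [q0]101 (head at position 0)
Step 1: δ(q0, 1) = (q0, 0, R)  ⊢  0[q0]01 (head at position 1)
Step 2: δ(q0, 0) = (q0, 1, R)  ⊢  01[q0]1 (head at position 2)
Step 3: δ(q0, 1) = (q0, 0, R)  ⊢  010[q0]□ (head at position 3)
Step 4: δ(q0, □) = (q1, □, L)  ⊢  01[q1]0□ (head at position 2)
Step 5: δ(q1, 0) = (q1, 0, L)  ⊢  0[q1]10□ (head at position 1)
Step 6: δ(q1, 1) = (q1, 1, L)  ⊢  [q1]010□ (head at position 0)
Step 7: δ(q1, 0) = (q1, 0, L)  ⊢  [q1]□010□ (head at position -1)
Step 8: δ(q1, □) = (qA, □, R)  ⊢  □[qA]010□ (head at position 0)
The machine is in qA, so it halts and accepts.
Number of transitions executed: 8.

Final answer: 8 steps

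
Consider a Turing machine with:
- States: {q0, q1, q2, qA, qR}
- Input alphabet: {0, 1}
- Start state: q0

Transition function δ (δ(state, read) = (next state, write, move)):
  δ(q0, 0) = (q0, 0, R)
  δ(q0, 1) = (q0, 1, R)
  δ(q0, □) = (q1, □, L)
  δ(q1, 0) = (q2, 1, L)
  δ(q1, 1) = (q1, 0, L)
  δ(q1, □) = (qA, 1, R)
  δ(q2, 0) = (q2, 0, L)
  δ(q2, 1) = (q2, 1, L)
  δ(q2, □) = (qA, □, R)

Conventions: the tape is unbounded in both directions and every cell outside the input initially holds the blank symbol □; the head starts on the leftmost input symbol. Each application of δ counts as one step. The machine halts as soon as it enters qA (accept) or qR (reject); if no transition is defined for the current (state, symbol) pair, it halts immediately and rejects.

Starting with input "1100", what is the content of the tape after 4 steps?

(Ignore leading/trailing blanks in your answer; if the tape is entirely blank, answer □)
Step 0: [q0]1100 (head at position 0)
Step 1: δ(q0, 1) = (q0, 1, R)  ⊢  1[q0]100 (head at position 1)
Step 2: δ(q0, 1) = (q0, 1, R)  ⊢  11[q0]00 (head at position 2)
Step 3: δ(q0, 0) = (q0, 0, R)  ⊢  110[q0]0 (head at position 3)
Step 4: δ(q0, 0) = (q0, 0, R)  ⊢  1100[q0]□ (head at position 4)
Tape after 4 steps (ignoring surrounding blanks): 1100

Final answer: Tape: 1100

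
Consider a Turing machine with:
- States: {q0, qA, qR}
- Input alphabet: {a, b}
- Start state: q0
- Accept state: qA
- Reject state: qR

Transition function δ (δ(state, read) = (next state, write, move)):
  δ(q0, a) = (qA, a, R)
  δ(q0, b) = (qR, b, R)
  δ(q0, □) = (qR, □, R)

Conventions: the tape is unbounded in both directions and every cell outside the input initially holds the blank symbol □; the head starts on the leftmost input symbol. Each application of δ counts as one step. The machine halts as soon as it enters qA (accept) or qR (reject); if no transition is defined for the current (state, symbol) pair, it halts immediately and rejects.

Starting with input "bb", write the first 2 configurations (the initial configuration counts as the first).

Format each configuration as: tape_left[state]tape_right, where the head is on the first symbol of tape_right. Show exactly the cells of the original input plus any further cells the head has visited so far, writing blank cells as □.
Step 0: [q0]bb (head at position 0)
Step 1: δ(q0, b) = (qR, b, R)  ⊢  b[qR]b (head at position 1)

Final answer: [q0]bb ⊢ b[qR]b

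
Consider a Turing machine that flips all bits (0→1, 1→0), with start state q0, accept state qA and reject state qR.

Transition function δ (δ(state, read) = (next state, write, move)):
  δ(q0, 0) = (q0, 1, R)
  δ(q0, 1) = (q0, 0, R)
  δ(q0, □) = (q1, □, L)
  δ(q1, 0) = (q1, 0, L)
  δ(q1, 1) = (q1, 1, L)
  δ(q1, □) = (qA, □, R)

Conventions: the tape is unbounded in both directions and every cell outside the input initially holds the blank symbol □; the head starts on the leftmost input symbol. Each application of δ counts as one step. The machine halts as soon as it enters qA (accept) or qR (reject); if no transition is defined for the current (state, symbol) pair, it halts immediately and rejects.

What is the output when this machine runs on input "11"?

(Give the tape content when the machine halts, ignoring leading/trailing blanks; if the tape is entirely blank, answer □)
Step 0: [q0]11 (head at position 0)
Step 1: δ(q0, 1) = (q0, 0, R)  ⊢  0[q0]1 (head at position 1)
Step 2: δ(q0, 1) = (q0, 0, R)  ⊢  00[q0]□ (head at position 2)
Step 3: δ(q0, □) = (q1, □, L)  ⊢  0[q1]0□ (head at position 1)
Step 4: δ(q1, 0) = (q1, 0, L)  ⊢  [q1]00□ (head at position 0)
Step 5: δ(q1, 0) = (q1, 0, L)  ⊢  [q1]□00□ (head at position -1)
Step 6: δ(q1, □) = (qA, □, R)  ⊢  □[qA]00□ (head at position 0)
The machine is in qA, so it halts and accepts.
Tape content when halted (ignoring surrounding blanks): 00

Final answer: Output: 00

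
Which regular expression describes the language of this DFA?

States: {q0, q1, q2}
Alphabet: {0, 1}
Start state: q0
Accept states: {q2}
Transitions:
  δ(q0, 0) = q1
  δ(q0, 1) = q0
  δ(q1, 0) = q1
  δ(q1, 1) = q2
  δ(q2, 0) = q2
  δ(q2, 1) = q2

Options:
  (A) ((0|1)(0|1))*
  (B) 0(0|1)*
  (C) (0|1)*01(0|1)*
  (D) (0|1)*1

Testing sample strings against the DFA:
  '010' -> accepted
  '00' -> rejected
  '101' -> accepted
  '11' -> rejected
Checking each option for a counterexample:
  (A) ((0|1)(0|1))*: ε is rejected by the DFA but matches the regex → eliminated
  (B) 0(0|1)*: '0' is rejected by the DFA but matches the regex → eliminated
  (C) (0|1)*01(0|1)*: agrees with the DFA on all strings of length ≤ 4
  (D) (0|1)*1: '1' is rejected by the DFA but matches the regex → eliminated
Only (C) (0|1)*01(0|1)* is consistent with the DFA.

Final answer: (C) (0|1)*01(0|1)*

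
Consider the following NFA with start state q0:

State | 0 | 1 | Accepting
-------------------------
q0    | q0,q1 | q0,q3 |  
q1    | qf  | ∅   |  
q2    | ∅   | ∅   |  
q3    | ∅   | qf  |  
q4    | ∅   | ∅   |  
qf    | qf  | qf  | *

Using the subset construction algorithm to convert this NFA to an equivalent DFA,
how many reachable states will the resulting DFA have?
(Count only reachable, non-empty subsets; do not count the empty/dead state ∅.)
Start subset: {q0}
{q0}: on 0 → {q0, q1}, on 1 → {q0, q3}
{q0, q1}: on 0 → {q0, q1, qf}, on 1 → {q0, q3}
{q0, q3}: on 0 → {q0, q1}, on 1 → {q0, q3, qf}
{q0, q1, qf}: on 0 → {q0, q1, qf}, on 1 → {q0, q3, qf}
{q0, q3, qf}: on 0 → {q0, q1, qf}, on 1 → {q0, q3, qf}
Reachable non-empty subsets: {q0}, {q0, q1}, {q0, q3}, {q0, q1, qf}, {q0, q3, qf} — 5 in total.

Final answer: 5 states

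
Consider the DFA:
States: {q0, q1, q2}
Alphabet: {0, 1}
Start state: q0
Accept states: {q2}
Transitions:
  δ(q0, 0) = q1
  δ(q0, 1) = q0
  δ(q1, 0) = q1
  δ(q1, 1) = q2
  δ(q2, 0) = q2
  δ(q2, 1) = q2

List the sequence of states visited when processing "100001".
Starting at q0
Read '1': q0 -> q0
Read '0': q0 -> q1
Read '0': q1 -> q1
Read '0': q1 -> q1
Read '0': q1 -> q1
Read '1': q1 -> q2

Final answer: q0 -> q0 -> q1 -> q1 -> q1 -> q1 -> q2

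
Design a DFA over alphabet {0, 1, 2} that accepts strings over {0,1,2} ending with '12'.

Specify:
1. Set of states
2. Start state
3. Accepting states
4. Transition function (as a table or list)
One valid DFA (any DFA recognizing the same language is acceptable):
States: {q0, q1, q2}
Start: q0
Accepting: {q2}
Transitions (accepting states marked with *):
State | 0 | 1 | 2 | Accepting
-----------------------------
q0    | q0 | q1 | q0 |  
q1    | q0 | q1 | q2 |  
q2    | q0 | q1 | q0 | *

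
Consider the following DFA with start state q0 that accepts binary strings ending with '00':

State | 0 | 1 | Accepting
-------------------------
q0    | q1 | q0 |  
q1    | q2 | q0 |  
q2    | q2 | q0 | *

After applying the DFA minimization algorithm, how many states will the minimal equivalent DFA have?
All 3 states are reachable from q0, so none can be removed as unreachable.
Table-filling: first mark every (accepting, non-accepting) pair as distinguishable (accepting: {q2}; non-accepting: {q0, q1}).
Round 1: (q0, q1) on '0' go to q1 and q2, already distinguishable → mark.
Every pair of states is distinguishable, so the DFA is already minimal.
Equivalence classes: {q0}, {q1}, {q2} → 3 states.

Final answer: 3 states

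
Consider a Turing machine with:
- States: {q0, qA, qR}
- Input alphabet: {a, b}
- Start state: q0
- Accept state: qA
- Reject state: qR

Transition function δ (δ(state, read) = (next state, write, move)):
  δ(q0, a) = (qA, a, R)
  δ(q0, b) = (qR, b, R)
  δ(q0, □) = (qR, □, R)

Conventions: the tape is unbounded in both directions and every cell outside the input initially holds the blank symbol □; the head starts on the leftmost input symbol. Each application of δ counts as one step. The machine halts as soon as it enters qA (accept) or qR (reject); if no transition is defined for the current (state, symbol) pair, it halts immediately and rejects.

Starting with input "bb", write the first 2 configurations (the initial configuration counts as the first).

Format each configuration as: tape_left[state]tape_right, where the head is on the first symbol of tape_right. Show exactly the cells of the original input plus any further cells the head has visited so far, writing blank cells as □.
Step 0: [q0]bb (head at position 0)
Step 1: δ(q0, b) = (qR, b, R)  ⊢  b[qR]b (head at position 1)

Final answer: [q0]bb ⊢ b[qR]b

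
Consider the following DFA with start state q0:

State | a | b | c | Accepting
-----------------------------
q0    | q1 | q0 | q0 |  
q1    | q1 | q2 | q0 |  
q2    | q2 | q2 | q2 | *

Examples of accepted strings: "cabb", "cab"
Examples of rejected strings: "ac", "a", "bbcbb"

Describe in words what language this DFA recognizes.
strings over {a,b,c} containing 'ab' as substring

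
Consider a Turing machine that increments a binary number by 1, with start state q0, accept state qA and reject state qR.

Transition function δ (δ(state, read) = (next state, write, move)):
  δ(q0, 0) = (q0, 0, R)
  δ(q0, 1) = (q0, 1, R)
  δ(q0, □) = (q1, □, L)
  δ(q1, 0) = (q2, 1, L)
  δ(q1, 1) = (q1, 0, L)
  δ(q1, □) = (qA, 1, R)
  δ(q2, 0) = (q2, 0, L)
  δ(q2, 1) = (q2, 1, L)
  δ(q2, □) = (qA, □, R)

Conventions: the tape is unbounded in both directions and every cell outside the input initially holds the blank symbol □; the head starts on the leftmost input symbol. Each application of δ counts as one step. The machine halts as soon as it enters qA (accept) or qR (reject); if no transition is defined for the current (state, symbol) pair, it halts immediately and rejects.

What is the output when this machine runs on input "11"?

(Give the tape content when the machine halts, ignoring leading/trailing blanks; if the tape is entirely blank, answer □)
Step 0: [q0]11 (head at position 0)
Step 1: δ(q0, 1) = (q0, 1, R)  ⊢  1[q0]1 (head at position 1)
Step 2: δ(q0, 1) = (q0, 1, R)  ⊢  11[q0]□ (head at position 2)
Step 3: δ(q0, □) = (q1, □, L)  ⊢  1[q1]1□ (head at position 1)
Step 4: δ(q1, 1) = (q1, 0, L)  ⊢  [q1]10□ (head at position 0)
Step 5: δ(q1, 1) = (q1, 0, L)  ⊢  [q1]□00□ (head at position -1)
Step 6: δ(q1, □) = (qA, 1, R)  ⊢  1[qA]00□ (head at position 0)
The machine is in qA, so it halts and accepts.
Tape content when halted (ignoring surrounding blanks): 100

Final answer: Output: 100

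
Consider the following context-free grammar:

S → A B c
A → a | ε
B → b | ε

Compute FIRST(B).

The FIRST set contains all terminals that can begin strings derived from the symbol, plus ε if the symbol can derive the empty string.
B → b contributes b; B → ε makes B nullable, contributing ε. FIRST(B) = {b, ε}.

Final answer: {b, ε}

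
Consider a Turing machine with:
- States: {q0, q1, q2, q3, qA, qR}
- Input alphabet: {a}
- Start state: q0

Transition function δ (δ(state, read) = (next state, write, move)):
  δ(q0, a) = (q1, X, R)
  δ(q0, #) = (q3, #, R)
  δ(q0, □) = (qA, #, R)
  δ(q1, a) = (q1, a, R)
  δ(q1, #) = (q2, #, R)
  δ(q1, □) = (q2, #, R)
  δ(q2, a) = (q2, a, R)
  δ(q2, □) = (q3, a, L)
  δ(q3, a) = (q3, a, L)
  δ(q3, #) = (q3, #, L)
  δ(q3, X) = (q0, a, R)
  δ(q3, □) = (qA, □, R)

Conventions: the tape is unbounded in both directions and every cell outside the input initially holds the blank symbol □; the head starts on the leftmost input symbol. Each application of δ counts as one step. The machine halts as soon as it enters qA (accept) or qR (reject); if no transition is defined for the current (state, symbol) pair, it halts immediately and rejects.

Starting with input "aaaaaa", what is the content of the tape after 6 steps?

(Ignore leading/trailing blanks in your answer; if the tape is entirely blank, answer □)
Step 0: [q0]aaaaaa (head at position 0)
Step 1: δ(q0, a) = (q1, X, R)  ⊢  X[q1]aaaaa (head at position 1)
Step 2: δ(q1, a) = (q1, a, R)  ⊢  Xa[q1]aaaa (head at position 2)
Step 3: δ(q1, a) = (q1, a, R)  ⊢  Xaa[q1]aaa (head at position 3)
Step 4: δ(q1, a) = (q1, a, R)  ⊢  Xaaa[q1]aa (head at position 4)
Step 5: δ(q1, a) = (q1, a, R)  ⊢  Xaaaa[q1]a (head at position 5)
Step 6: δ(q1, a) = (q1, a, R)  ⊢  Xaaaaa[q1]□ (head at position 6)
Tape after 6 steps (ignoring surrounding blanks): Xaaaaa

Final answer: Tape: Xaaaaa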